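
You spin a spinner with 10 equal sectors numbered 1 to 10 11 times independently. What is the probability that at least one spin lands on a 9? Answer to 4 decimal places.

P(no spin lands on a 9) = (9/10)^11 ≈ 0.3138.
P(at least one) = 1 − 0.3138 = 0.6862.

0.6862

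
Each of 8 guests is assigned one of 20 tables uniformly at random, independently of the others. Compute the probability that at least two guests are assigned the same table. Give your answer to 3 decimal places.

0.802

It's easier to compute the probability that all 8 are distinct.
P(all distinct) = 20/20 · 19/20 · ··· · 13/20 ≈ 0.198.
So the probability of at least one match is 1 − 0.198 = 0.802.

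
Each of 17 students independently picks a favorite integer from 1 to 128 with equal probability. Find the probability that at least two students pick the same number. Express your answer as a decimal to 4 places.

0.6709

It's easier to compute the probability that all 17 are distinct.
P(all distinct) = 128/128 · 127/128 · ··· · 112/128 ≈ 0.3291.
So the probability of at least one match is 1 − 0.3291 = 0.6709.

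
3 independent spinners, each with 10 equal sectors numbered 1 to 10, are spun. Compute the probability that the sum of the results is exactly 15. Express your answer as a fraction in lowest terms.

There are 10^3 = 1000 equally likely outcomes.
The number of ordered 3-tuples from {1,…,10} summing to 15 is 73.
P(sum = 15) = 73/1000.

73/1000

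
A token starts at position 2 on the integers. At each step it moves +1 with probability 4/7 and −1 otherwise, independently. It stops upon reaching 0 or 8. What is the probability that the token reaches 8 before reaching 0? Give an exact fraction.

Let r = q/p = (3/7)/(4/7) = 3/4. The recurrence P(i) = p·P(i+1) + q·P(i−1) with P(0)=0, P(8)=1 gives P(i) = (1 − r^i)/(1 − r^8).
P(2) = (1 − (3/4)^2) / (1 − (3/4)^8) = 4096/8425.

4096/8425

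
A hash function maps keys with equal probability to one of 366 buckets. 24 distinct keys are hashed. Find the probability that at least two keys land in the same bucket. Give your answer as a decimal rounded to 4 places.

0.5373

It's easier to compute the probability that all 24 are distinct.
P(all distinct) = 366/366 · 365/366 · ··· · 343/366 ≈ 0.4627.
So the probability of at least one match is 1 − 0.4627 = 0.5373.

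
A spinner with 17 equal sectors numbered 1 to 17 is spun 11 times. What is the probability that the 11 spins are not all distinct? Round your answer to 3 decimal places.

0.986

P(all 11 different) = 17/17 · 16/17 · ··· · 7/17 ≈ 0.014.
P(at least two equal) = 1 − 0.014 = 0.986.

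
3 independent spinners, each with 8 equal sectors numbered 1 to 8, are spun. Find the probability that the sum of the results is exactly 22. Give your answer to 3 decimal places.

There are 8^3 = 512 equally likely outcomes.
The number of ordered 3-tuples from {1,…,8} summing to 22 is 6.
P(sum = 22) = 6/512 = 3/256 ≈ 0.012.

0.012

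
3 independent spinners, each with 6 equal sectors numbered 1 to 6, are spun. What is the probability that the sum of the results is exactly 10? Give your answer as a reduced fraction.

1/8

There are 6^3 = 216 equally likely outcomes.
The number of ordered 3-tuples from {1,…,6} summing to 10 is 27.
P(sum = 10) = 27/216 = 1/8.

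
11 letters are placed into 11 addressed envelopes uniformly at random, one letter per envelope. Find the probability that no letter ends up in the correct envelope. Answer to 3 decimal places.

This is the derangement probability: permutations of 11 with no fixed point.
D(11) = 11! · (1 − 1/1! + 1/2! − ··· + (−1)^11/11!) = 14684570.
P = 14684570/39916800 = 1468457/3991680 ≈ 0.368.

0.368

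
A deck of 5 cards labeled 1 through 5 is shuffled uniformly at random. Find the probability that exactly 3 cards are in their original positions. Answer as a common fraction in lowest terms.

Choose which 3 of the 5 are fixed: C(5,3) = 10 ways.
The remaining 2 must have no fixed point: D(2) = 1.
P = 10·1/120 = 1/12.

1/12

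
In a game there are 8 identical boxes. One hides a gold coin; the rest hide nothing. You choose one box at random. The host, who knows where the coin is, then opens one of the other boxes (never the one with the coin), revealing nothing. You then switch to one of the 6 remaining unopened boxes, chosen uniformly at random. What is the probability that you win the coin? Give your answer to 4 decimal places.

0.1458

Your original box holds the coin with probability 1/8, so the other 7 collectively hold it with probability 7/8.
The host can always find an empty box to open, so this doesn't change that 7/8; it is now spread over the 6 remaining unopened boxes.
P(win by switching) = (7/8) · (1/6) = 7/48 ≈ 0.1458.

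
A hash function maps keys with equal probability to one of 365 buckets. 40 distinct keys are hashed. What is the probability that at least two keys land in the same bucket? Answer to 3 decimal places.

It's easier to compute the probability that all 40 are distinct.
P(all distinct) = 365/365 · 364/365 · ··· · 326/365 ≈ 0.109.
So the probability of at least one match is 1 − 0.109 = 0.891.

0.891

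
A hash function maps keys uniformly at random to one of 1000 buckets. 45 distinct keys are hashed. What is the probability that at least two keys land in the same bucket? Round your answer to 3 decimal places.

0.634

It's easier to compute the probability that all 45 are distinct.
P(all distinct) = 1000/1000 · 999/1000 · ··· · 956/1000 ≈ 0.366.
So the probability of at least one match is 1 − 0.366 = 0.634.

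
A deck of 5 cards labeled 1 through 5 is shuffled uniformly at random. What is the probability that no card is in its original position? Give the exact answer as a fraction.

11/30

This is the derangement probability: permutations of 5 with no fixed point.
D(5) = 5! · (1 − 1/1! + 1/2! − ··· + (−1)^5/5!) = 44.
P = 44/120 = 11/30.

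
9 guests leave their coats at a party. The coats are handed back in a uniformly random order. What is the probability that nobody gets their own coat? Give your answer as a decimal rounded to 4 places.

0.3679

This is the derangement probability: permutations of 9 with no fixed point.
D(9) = 9! · (1 − 1/1! + 1/2! − ··· + (−1)^9/9!) = 133496.
P = 133496/362880 = 16687/45360 ≈ 0.3679.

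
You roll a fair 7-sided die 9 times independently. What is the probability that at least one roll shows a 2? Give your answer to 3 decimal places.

0.750

P(no roll shows a 2) = (6/7)^9 ≈ 0.250.
P(at least one) = 1 − 0.250 = 0.750.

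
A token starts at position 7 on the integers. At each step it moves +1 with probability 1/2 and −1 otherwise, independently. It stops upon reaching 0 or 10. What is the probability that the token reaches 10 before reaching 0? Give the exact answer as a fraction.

7/10

With a fair step, P(i) = ½P(i−1) + ½P(i+1) with P(0)=0, P(10)=1 has the linear solution P(i) = i/10.
P(7) = 7/10.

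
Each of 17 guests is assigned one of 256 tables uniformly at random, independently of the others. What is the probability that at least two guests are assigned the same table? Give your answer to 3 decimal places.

0.419

It's easier to compute the probability that all 17 are distinct.
P(all distinct) = 256/256 · 255/256 · ··· · 240/256 ≈ 0.581.
So the probability of at least one match is 1 − 0.581 = 0.419.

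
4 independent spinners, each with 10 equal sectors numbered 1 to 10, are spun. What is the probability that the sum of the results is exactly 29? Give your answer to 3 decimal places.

0.035

There are 10^4 = 10000 equally likely outcomes.
The number of ordered 4-tuples from {1,…,10} summing to 29 is 348.
P(sum = 29) = 348/10000 = 87/2500 ≈ 0.035.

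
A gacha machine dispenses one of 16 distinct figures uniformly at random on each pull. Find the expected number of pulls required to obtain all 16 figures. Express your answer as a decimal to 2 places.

54.09

After i distinct types are collected, each trial gives a new one with probability (16−i)/16, so the expected wait for the next new type is 16/(16−i).
E = 16/16 + 16/15 + 16/14 + 16/13 + 16/12 + 16/11 + 16/10 + 16/9 + 16/8 + 16/7 + 16/6 + 16/5 + 16/4 + 16/3 + 16/2 + 16/1 = 2436559/45045 ≈ 54.09.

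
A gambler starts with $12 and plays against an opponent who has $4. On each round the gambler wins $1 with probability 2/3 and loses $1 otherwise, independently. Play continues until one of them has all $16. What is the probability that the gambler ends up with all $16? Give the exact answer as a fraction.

4368/4369

Let r = q/p = (1/3)/(2/3) = 1/2. The recurrence P(i) = p·P(i+1) + q·P(i−1) with P(0)=0, P(16)=1 gives P(i) = (1 − r^i)/(1 − r^16).
P(12) = (1 − (1/2)^12) / (1 − (1/2)^16) = 4368/4369.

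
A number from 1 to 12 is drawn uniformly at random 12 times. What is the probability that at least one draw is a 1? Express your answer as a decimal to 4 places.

P(no draw is a 1) = (11/12)^12 ≈ 0.3520.
P(at least one) = 1 − 0.3520 = 0.6480.

0.6480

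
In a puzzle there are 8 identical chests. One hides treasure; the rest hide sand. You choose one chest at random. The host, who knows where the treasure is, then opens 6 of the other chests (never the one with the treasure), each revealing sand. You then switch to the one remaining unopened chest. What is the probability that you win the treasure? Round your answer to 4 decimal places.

Your original chest holds the treasure with probability 1/8, so the other 7 collectively hold it with probability 7/8.
The host can always find 6 empty chests to open, so the reveals don't change that 7/8; it is now spread over the 1 remaining unopened chest.
P(win by switching) = (7/8) · (1/1) = 7/8 ≈ 0.8750.

0.8750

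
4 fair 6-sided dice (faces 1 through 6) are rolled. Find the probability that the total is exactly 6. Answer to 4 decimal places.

There are 6^4 = 1296 equally likely outcomes.
The number of ordered 4-tuples from {1,…,6} summing to 6 is 10.
P(sum = 6) = 10/1296 = 5/648 ≈ 0.0077.

0.0077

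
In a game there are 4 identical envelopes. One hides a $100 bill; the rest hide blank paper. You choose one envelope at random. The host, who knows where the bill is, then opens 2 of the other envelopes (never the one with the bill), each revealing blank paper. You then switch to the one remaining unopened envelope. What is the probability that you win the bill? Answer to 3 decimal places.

0.750

Your original envelope holds the bill with probability 1/4, so the other 3 collectively hold it with probability 3/4.
The host can always find 2 empty envelopes to open, so the reveals don't change that 3/4; it is now spread over the 1 remaining unopened envelope.
P(win by switching) = (3/4) · (1/1) = 3/4 ≈ 0.750.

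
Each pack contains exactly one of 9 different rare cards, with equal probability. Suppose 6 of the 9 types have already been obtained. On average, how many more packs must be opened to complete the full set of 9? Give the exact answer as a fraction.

33/2

Starting from 6 distinct types, each trial gives a new one with probability (9−i)/9 when i types are held, so the wait for the next new type is 9/(9−i).
E = 9/3 + 9/2 + 9/1 = 33/2.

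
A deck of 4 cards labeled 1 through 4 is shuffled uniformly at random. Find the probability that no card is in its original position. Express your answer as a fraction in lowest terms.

This is the derangement probability: permutations of 4 with no fixed point.
D(4) = 4! · (1 − 1/1! + 1/2! − ··· + (−1)^4/4!) = 9.
P = 9/24 = 3/8.

3/8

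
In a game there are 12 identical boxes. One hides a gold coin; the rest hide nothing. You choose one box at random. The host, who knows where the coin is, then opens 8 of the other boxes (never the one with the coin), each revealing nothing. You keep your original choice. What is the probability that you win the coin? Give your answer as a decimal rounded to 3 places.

The host can always open 8 empty boxes regardless of your choice, so the reveals give no information about your original box.
P(win by staying) = 1/12 ≈ 0.083.

0.083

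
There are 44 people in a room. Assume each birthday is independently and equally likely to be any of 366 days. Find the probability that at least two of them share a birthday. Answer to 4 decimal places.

It's easier to compute the probability that all 44 are distinct.
P(all distinct) = 366/366 · 365/366 · ··· · 323/366 ≈ 0.0676.
So the probability of at least one match is 1 − 0.0676 = 0.9324.

0.9324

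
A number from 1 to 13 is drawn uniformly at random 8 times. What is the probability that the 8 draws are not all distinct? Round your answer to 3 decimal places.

0.936

P(all 8 different) = 13/13 · 12/13 · ··· · 6/13 ≈ 0.064.
P(at least two equal) = 1 − 0.064 = 0.936.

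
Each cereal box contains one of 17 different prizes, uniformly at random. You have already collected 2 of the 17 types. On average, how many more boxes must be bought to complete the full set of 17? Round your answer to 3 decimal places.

56.410

Starting from 2 distinct types, each trial gives a new one with probability (17−i)/17 when i types are held, so the wait for the next new type is 17/(17−i).
E = 17/15 + 17/14 + 17/13 + 17/12 + 17/11 + 17/10 + 17/9 + 17/8 + 17/7 + 17/6 + 17/5 + 17/4 + 17/3 + 17/2 + 17/1 = 20327869/360360 ≈ 56.410.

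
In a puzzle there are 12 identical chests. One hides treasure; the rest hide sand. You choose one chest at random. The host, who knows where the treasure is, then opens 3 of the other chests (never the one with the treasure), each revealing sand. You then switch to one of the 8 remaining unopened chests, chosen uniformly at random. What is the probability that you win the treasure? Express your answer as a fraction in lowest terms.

Your original chest holds the treasure with probability 1/12, so the other 11 collectively hold it with probability 11/12.
The host can always find 3 empty chests to open, so the reveals don't change that 11/12; it is now spread over the 8 remaining unopened chests.
P(win by switching) = (11/12) · (1/8) = 11/96.

11/96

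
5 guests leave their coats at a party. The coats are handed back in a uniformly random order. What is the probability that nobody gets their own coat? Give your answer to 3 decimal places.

0.367

This is the derangement probability: permutations of 5 with no fixed point.
D(5) = 5! · (1 − 1/1! + 1/2! − ··· + (−1)^5/5!) = 44.
P = 44/120 = 11/30 ≈ 0.367.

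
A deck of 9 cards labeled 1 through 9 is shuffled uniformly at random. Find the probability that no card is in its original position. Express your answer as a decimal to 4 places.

This is the derangement probability: permutations of 9 with no fixed point.
D(9) = 9! · (1 − 1/1! + 1/2! − ··· + (−1)^9/9!) = 133496.
P = 133496/362880 = 16687/45360 ≈ 0.3679.

0.3679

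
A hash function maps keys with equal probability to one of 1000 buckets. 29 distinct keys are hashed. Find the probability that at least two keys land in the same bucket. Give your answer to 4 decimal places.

0.3363

It's easier to compute the probability that all 29 are distinct.
P(all distinct) = 1000/1000 · 999/1000 · ··· · 972/1000 ≈ 0.6637.
So the probability of at least one match is 1 − 0.6637 = 0.3363.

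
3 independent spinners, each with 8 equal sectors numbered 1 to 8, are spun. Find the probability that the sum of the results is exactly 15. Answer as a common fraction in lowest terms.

There are 8^3 = 512 equally likely outcomes.
The number of ordered 3-tuples from {1,…,8} summing to 15 is 46.
P(sum = 15) = 46/512 = 23/256.

23/256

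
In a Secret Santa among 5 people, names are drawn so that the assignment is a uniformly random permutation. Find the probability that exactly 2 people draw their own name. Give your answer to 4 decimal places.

Choose which 2 of the 5 are fixed: C(5,2) = 10 ways.
The remaining 3 must have no fixed point: D(3) = 2.
P = 10·2/120 = 1/6 ≈ 0.1667.

0.1667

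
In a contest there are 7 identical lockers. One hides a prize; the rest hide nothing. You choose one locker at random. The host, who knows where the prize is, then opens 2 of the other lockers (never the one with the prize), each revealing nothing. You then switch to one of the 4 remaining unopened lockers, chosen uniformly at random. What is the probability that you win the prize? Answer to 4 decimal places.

Your original locker holds the prize with probability 1/7, so the other 6 collectively hold it with probability 6/7.
The host can always find 2 empty lockers to open, so the reveals don't change that 6/7; it is now spread over the 4 remaining unopened lockers.
P(win by switching) = (6/7) · (1/4) = 3/14 ≈ 0.2143.

0.2143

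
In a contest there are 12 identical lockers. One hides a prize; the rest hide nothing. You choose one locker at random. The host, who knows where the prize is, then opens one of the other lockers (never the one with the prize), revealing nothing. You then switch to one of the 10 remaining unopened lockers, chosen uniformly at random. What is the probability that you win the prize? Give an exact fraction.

11/120

Your original locker holds the prize with probability 1/12, so the other 11 collectively hold it with probability 11/12.
The host can always find an empty locker to open, so this doesn't change that 11/12; it is now spread over the 10 remaining unopened lockers.
P(win by switching) = (11/12) · (1/10) = 11/120.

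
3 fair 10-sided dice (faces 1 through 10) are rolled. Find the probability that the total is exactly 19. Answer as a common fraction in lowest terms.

69/1000

There are 10^3 = 1000 equally likely outcomes.
The number of ordered 3-tuples from {1,…,10} summing to 19 is 69.
P(sum = 19) = 69/1000.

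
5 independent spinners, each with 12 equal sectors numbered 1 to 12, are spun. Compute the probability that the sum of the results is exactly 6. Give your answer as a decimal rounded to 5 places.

0.00002

There are 12^5 = 248832 equally likely outcomes.
The number of ordered 5-tuples from {1,…,12} summing to 6 is 5.
P(sum = 6) = 5/248832 ≈ 0.00002.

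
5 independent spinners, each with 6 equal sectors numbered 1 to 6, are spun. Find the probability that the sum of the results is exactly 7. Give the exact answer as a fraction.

There are 6^5 = 7776 equally likely outcomes.
The number of ordered 5-tuples from {1,…,6} summing to 7 is 15.
P(sum = 7) = 15/7776 = 5/2592.

5/2592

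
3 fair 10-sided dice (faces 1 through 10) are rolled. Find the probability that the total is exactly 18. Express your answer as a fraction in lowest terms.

73/1000

There are 10^3 = 1000 equally likely outcomes.
The number of ordered 3-tuples from {1,…,10} summing to 18 is 73.
P(sum = 18) = 73/1000.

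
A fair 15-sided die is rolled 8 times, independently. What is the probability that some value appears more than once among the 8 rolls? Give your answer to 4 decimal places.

0.8988

P(all 8 different) = 15/15 · 14/15 · ··· · 8/15 ≈ 0.1012.
P(at least two equal) = 1 − 0.1012 = 0.8988.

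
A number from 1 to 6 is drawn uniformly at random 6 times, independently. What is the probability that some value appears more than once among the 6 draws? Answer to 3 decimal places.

P(all 6 different) = 6/6 · 5/6 · ··· · 1/6 ≈ 0.015.
P(at least two equal) = 1 − 0.015 = 0.985.

0.985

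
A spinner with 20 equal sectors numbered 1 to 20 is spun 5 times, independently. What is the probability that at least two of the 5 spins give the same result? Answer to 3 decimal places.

P(all 5 different) = 20/20 · 19/20 · ··· · 16/20 ≈ 0.581.
P(at least two equal) = 1 − 0.581 = 0.419.

0.419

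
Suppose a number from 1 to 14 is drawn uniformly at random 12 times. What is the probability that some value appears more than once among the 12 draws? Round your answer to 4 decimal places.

P(all 12 different) = 14/14 · 13/14 · ··· · 3/14 ≈ 0.0008.
P(at least two equal) = 1 − 0.0008 = 0.9992.

0.9992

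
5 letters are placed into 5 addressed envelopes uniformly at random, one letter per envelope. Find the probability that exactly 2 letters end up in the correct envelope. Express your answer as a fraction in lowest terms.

1/6

Choose which 2 of the 5 are fixed: C(5,2) = 10 ways.
The remaining 3 must have no fixed point: D(3) = 2.
P = 10·2/120 = 1/6.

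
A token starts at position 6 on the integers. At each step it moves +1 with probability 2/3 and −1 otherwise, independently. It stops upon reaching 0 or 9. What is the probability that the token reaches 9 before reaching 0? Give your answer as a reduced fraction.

72/73

Let r = q/p = (1/3)/(2/3) = 1/2. The recurrence P(i) = p·P(i+1) + q·P(i−1) with P(0)=0, P(9)=1 gives P(i) = (1 − r^i)/(1 − r^9).
P(6) = (1 − (1/2)^6) / (1 − (1/2)^9) = 72/73.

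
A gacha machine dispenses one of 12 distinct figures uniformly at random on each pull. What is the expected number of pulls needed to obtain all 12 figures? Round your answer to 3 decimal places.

After i distinct types are collected, each trial gives a new one with probability (12−i)/12, so the expected wait for the next new type is 12/(12−i).
E = 12/12 + 12/11 + 12/10 + 12/9 + 12/8 + 12/7 + 12/6 + 12/5 + 12/4 + 12/3 + 12/2 + 12/1 = 86021/2310 ≈ 37.239.

37.239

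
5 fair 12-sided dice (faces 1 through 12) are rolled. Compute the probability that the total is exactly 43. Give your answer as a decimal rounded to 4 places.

There are 12^5 = 248832 equally likely outcomes.
The number of ordered 5-tuples from {1,…,12} summing to 43 is 5355.
P(sum = 43) = 5355/248832 = 595/27648 ≈ 0.0215.

0.0215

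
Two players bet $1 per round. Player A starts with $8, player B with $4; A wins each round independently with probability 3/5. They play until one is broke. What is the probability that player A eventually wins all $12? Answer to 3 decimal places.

0.968

Let r = q/p = (2/5)/(3/5) = 2/3. The recurrence P(i) = p·P(i+1) + q·P(i−1) with P(0)=0, P(12)=1 gives P(i) = (1 − r^i)/(1 − r^12).
P(8) = (1 − (2/3)^8) / (1 − (2/3)^12) = 7857/8113 ≈ 0.968.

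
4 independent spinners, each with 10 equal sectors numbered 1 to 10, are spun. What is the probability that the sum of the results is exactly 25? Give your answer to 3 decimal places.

0.059

There are 10^4 = 10000 equally likely outcomes.
The number of ordered 4-tuples from {1,…,10} summing to 25 is 592.
P(sum = 25) = 592/10000 = 37/625 ≈ 0.059.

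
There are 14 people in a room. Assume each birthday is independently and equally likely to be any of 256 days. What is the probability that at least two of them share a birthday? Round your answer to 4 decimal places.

0.3036

It's easier to compute the probability that all 14 are distinct.
P(all distinct) = 256/256 · 255/256 · ··· · 243/256 ≈ 0.6964.
So the probability of at least one match is 1 − 0.6964 = 0.3036.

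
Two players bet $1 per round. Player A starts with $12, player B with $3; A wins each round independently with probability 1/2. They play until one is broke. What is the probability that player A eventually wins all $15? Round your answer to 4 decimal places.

With a fair step, P(i) = ½P(i−1) + ½P(i+1) with P(0)=0, P(15)=1 has the linear solution P(i) = i/15.
P(12) = 12/15 = 4/5 ≈ 0.8000.

0.8000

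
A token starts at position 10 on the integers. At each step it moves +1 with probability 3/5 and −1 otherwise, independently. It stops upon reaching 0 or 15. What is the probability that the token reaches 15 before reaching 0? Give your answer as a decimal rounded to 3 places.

0.985

Let r = q/p = (2/5)/(3/5) = 2/3. The recurrence P(i) = p·P(i+1) + q·P(i−1) with P(0)=0, P(15)=1 gives P(i) = (1 − r^i)/(1 − r^15).
P(10) = (1 − (2/3)^10) / (1 − (2/3)^15) = 66825/67849 ≈ 0.985.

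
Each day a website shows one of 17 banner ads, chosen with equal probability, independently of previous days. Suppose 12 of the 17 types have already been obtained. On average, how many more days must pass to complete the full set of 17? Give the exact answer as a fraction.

Starting from 12 distinct types, each trial gives a new one with probability (17−i)/17 when i types are held, so the wait for the next new type is 17/(17−i).
E = 17/5 + 17/4 + 17/3 + 17/2 + 17/1 = 2329/60.

2329/60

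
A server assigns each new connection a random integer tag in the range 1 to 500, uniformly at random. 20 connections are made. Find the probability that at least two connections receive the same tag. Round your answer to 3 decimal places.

0.320

It's easier to compute the probability that all 20 are distinct.
P(all distinct) = 500/500 · 499/500 · ··· · 481/500 ≈ 0.680.
So the probability of at least one match is 1 − 0.680 = 0.320.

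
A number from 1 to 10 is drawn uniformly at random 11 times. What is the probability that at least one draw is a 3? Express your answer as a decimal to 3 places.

P(no draw is a 3) = (9/10)^11 ≈ 0.314.
P(at least one) = 1 − 0.314 = 0.686.

0.686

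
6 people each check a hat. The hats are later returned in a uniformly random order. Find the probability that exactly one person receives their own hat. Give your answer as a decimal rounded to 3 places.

Choose which one is fixed: C(6,1) = 6 ways.
The remaining 5 must have no fixed point: D(5) = 44.
P = 6·44/720 = 11/30 ≈ 0.367.

0.367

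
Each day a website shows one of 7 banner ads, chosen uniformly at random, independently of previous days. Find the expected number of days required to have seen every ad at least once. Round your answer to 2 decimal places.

18.15

After i distinct types are collected, each trial gives a new one with probability (7−i)/7, so the expected wait for the next new type is 7/(7−i).
E = 7/7 + 7/6 + 7/5 + 7/4 + 7/3 + 7/2 + 7/1 = 363/20 ≈ 18.15.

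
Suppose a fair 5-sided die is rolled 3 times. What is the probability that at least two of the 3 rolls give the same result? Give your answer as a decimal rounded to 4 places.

0.5200

P(all 3 different) = 5/5 · 4/5 · ··· · 3/5 ≈ 0.4800.
P(at least two equal) = 1 − 0.4800 = 0.5200.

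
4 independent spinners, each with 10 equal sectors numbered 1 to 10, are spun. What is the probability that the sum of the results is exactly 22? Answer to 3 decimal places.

0.067

There are 10^4 = 10000 equally likely outcomes.
The number of ordered 4-tuples from {1,…,10} summing to 22 is 670.
P(sum = 22) = 670/10000 = 67/1000 ≈ 0.067.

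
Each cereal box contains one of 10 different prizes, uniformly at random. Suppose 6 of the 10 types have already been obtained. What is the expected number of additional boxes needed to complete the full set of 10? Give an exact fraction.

125/6

Starting from 6 distinct types, each trial gives a new one with probability (10−i)/10 when i types are held, so the wait for the next new type is 10/(10−i).
E = 10/4 + 10/3 + 10/2 + 10/1 = 125/6.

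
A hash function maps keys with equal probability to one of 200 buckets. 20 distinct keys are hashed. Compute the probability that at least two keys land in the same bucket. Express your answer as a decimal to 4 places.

It's easier to compute the probability that all 20 are distinct.
P(all distinct) = 200/200 · 199/200 · ··· · 181/200 ≈ 0.3744.
So the probability of at least one match is 1 − 0.3744 = 0.6256.

0.6256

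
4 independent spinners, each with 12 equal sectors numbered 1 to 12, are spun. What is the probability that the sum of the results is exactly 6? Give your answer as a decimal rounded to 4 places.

There are 12^4 = 20736 equally likely outcomes.
The number of ordered 4-tuples from {1,…,12} summing to 6 is 10.
P(sum = 6) = 10/20736 = 5/10368 ≈ 0.0005.

0.0005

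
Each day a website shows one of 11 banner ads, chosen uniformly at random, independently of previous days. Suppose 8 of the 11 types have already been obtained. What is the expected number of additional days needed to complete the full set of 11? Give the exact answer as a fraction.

Starting from 8 distinct types, each trial gives a new one with probability (11−i)/11 when i types are held, so the wait for the next new type is 11/(11−i).
E = 11/3 + 11/2 + 11/1 = 121/6.

121/6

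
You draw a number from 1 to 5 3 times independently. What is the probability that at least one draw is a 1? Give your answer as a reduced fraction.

61/125

P(no draw is a 1) = (4/5)^3 = 64/125.
P(at least one) = 1 − 64/125 = 61/125.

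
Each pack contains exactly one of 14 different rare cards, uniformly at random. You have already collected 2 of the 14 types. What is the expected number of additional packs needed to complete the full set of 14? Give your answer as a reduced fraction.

86021/1980

Starting from 2 distinct types, each trial gives a new one with probability (14−i)/14 when i types are held, so the wait for the next new type is 14/(14−i).
E = 14/12 + 14/11 + 14/10 + 14/9 + 14/8 + 14/7 + 14/6 + 14/5 + 14/4 + 14/3 + 14/2 + 14/1 = 86021/1980.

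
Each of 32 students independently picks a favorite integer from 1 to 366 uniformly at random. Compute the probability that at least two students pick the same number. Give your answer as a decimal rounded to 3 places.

0.752

It's easier to compute the probability that all 32 are distinct.
P(all distinct) = 366/366 · 365/366 · ··· · 335/366 ≈ 0.248.
So the probability of at least one match is 1 − 0.248 = 0.752.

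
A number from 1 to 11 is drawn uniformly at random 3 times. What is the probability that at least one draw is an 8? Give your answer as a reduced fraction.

P(no draw is an 8) = (10/11)^3 = 1000/1331.
P(at least one) = 1 − 1000/1331 = 331/1331.

331/1331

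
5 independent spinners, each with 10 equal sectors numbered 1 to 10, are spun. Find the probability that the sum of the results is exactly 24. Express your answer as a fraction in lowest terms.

33/625

There are 10^5 = 100000 equally likely outcomes.
The number of ordered 5-tuples from {1,…,10} summing to 24 is 5280.
P(sum = 24) = 5280/100000 = 33/625.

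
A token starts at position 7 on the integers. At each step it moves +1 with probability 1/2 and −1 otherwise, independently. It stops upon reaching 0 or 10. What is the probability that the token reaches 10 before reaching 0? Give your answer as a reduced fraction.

7/10

With a fair step, P(i) = ½P(i−1) + ½P(i+1) with P(0)=0, P(10)=1 has the linear solution P(i) = i/10.
P(7) = 7/10.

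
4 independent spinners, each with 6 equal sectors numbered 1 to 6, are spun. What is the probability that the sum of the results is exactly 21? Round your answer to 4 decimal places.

There are 6^4 = 1296 equally likely outcomes.
The number of ordered 4-tuples from {1,…,6} summing to 21 is 20.
P(sum = 21) = 20/1296 = 5/324 ≈ 0.0154.

0.0154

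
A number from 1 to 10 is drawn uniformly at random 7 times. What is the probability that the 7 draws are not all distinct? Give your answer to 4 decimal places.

0.9395

P(all 7 different) = 10/10 · 9/10 · ··· · 4/10 ≈ 0.0605.
P(at least two equal) = 1 − 0.0605 = 0.9395.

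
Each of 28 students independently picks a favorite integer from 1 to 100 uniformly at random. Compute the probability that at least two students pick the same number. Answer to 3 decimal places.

It's easier to compute the probability that all 28 are distinct.
P(all distinct) = 100/100 · 99/100 · ··· · 73/100 ≈ 0.015.
So the probability of at least one match is 1 − 0.015 = 0.985.

0.985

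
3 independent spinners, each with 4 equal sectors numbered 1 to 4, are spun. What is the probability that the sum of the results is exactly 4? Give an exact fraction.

There are 4^3 = 64 equally likely outcomes.
The number of ordered 3-tuples from {1,…,4} summing to 4 is 3.
P(sum = 4) = 3/64.

3/64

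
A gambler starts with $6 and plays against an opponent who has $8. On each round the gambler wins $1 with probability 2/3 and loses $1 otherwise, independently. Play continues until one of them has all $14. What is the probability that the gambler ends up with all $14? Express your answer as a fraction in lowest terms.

Let r = q/p = (1/3)/(2/3) = 1/2. The recurrence P(i) = p·P(i+1) + q·P(i−1) with P(0)=0, P(14)=1 gives P(i) = (1 − r^i)/(1 − r^14).
P(6) = (1 − (1/2)^6) / (1 − (1/2)^14) = 5376/5461.

5376/5461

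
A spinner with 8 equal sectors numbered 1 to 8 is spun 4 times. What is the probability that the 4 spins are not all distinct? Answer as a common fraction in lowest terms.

151/256

P(all 4 different) = 8/8 · 7/8 · ··· · 5/8 = 105/256.
P(at least two equal) = 1 − 105/256 = 151/256.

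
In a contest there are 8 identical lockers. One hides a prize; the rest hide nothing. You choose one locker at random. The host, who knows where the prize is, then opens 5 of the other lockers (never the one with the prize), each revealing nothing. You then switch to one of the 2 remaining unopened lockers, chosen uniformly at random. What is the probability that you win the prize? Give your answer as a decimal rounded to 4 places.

Your original locker holds the prize with probability 1/8, so the other 7 collectively hold it with probability 7/8.
The host can always find 5 empty lockers to open, so the reveals don't change that 7/8; it is now spread over the 2 remaining unopened lockers.
P(win by switching) = (7/8) · (1/2) = 7/16 ≈ 0.4375.

0.4375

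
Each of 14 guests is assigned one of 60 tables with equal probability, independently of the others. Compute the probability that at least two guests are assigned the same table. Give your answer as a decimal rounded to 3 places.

It's easier to compute the probability that all 14 are distinct.
P(all distinct) = 60/60 · 59/60 · ··· · 47/60 ≈ 0.193.
So the probability of at least one match is 1 − 0.193 = 0.807.

0.807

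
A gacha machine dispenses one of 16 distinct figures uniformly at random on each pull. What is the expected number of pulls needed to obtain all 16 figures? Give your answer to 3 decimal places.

54.092

After i distinct types are collected, each trial gives a new one with probability (16−i)/16, so the expected wait for the next new type is 16/(16−i).
E = 16/16 + 16/15 + 16/14 + 16/13 + 16/12 + 16/11 + 16/10 + 16/9 + 16/8 + 16/7 + 16/6 + 16/5 + 16/4 + 16/3 + 16/2 + 16/1 = 2436559/45045 ≈ 54.092.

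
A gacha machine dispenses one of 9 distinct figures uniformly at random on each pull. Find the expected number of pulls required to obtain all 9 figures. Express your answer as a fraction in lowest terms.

7129/280

After i distinct types are collected, each trial gives a new one with probability (9−i)/9, so the expected wait for the next new type is 9/(9−i).
E = 9/9 + 9/8 + 9/7 + 9/6 + 9/5 + 9/4 + 9/3 + 9/2 + 9/1 = 7129/280.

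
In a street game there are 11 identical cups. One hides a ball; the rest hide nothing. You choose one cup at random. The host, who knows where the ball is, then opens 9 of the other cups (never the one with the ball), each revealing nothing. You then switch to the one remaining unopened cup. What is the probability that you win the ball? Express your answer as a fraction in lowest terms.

10/11

Your original cup holds the ball with probability 1/11, so the other 10 collectively hold it with probability 10/11.
The host can always find 9 empty cups to open, so the reveals don't change that 10/11; it is now spread over the 1 remaining unopened cup.
P(win by switching) = (10/11) · (1/1) = 10/11.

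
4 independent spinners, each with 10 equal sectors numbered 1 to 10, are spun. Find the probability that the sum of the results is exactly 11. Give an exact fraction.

3/250

There are 10^4 = 10000 equally likely outcomes.
The number of ordered 4-tuples from {1,…,10} summing to 11 is 120.
P(sum = 11) = 120/10000 = 3/250.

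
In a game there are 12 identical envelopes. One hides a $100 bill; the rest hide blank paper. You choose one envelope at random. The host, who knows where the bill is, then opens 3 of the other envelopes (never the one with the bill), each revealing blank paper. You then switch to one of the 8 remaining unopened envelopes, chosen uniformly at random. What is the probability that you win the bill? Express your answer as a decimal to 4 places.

0.1146

Your original envelope holds the bill with probability 1/12, so the other 11 collectively hold it with probability 11/12.
The host can always find 3 empty envelopes to open, so the reveals don't change that 11/12; it is now spread over the 8 remaining unopened envelopes.
P(win by switching) = (11/12) · (1/8) = 11/96 ≈ 0.1146.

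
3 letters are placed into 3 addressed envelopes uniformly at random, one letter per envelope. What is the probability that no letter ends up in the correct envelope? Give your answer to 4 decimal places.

0.3333

This is the derangement probability: permutations of 3 with no fixed point.
D(3) = 3! · (1 − 1/1! + 1/2! − ··· + (−1)^3/3!) = 2.
P = 2/6 = 1/3 ≈ 0.3333.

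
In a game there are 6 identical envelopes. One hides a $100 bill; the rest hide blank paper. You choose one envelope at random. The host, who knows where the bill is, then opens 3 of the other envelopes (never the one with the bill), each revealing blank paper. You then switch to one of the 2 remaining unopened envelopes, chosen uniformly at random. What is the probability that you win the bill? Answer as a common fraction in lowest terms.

Your original envelope holds the bill with probability 1/6, so the other 5 collectively hold it with probability 5/6.
The host can always find 3 empty envelopes to open, so the reveals don't change that 5/6; it is now spread over the 2 remaining unopened envelopes.
P(win by switching) = (5/6) · (1/2) = 5/12.

5/12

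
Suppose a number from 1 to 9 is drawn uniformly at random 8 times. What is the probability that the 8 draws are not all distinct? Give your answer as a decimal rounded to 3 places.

0.992

P(all 8 different) = 9/9 · 8/9 · ··· · 2/9 ≈ 0.008.
P(at least two equal) = 1 − 0.008 = 0.992.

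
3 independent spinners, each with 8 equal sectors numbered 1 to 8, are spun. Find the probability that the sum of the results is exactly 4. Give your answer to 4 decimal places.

0.0059

There are 8^3 = 512 equally likely outcomes.
The number of ordered 3-tuples from {1,…,8} summing to 4 is 3.
P(sum = 4) = 3/512 ≈ 0.0059.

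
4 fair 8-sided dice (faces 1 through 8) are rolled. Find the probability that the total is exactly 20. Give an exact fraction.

315/4096

There are 8^4 = 4096 equally likely outcomes.
The number of ordered 4-tuples from {1,…,8} summing to 20 is 315.
P(sum = 20) = 315/4096.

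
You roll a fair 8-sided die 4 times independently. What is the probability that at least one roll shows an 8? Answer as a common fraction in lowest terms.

1695/4096

P(no roll shows an 8) = (7/8)^4 = 2401/4096.
P(at least one) = 1 − 2401/4096 = 1695/4096.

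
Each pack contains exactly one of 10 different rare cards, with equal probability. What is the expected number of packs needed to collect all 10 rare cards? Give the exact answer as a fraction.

After i distinct types are collected, each trial gives a new one with probability (10−i)/10, so the expected wait for the next new type is 10/(10−i).
E = 10/10 + 10/9 + 10/8 + 10/7 + 10/6 + 10/5 + 10/4 + 10/3 + 10/2 + 10/1 = 7381/252.

7381/252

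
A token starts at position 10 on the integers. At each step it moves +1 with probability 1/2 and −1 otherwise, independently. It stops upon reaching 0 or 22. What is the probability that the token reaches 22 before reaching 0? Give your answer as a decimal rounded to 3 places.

0.455

With a fair step, P(i) = ½P(i−1) + ½P(i+1) with P(0)=0, P(22)=1 has the linear solution P(i) = i/22.
P(10) = 10/22 = 5/11 ≈ 0.455.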